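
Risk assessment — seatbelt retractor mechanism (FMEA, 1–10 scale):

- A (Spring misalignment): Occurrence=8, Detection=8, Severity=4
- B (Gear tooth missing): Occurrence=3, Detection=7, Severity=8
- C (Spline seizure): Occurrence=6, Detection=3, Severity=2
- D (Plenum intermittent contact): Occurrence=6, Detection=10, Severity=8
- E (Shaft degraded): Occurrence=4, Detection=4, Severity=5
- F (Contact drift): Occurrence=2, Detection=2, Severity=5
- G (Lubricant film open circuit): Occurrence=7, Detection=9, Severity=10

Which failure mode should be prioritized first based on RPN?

G

RPN = Severity × Occurrence × Detection:
  A: 4 × 8 × 8 = 256
  B: 8 × 3 × 7 = 168
  C: 2 × 6 × 3 = 36
  D: 8 × 6 × 10 = 480
  E: 5 × 4 × 4 = 80
  F: 5 × 2 × 2 = 20
  G: 10 × 7 × 9 = 630
Highest RPN is 630 → G.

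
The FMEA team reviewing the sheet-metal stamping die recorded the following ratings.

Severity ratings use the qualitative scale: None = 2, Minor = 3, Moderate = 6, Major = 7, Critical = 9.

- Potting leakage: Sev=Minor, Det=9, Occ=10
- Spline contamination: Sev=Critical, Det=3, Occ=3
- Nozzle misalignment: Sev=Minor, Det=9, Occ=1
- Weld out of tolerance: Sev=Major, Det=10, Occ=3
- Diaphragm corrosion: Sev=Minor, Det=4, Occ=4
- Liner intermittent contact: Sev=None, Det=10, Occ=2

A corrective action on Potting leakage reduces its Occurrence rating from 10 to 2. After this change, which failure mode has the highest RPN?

RPN = Severity × Occurrence × Detection:
  Potting leakage: 3 × 10 × 9 = 270
  Spline contamination: 9 × 3 × 3 = 81
  Nozzle misalignment: 3 × 1 × 9 = 27
  Weld out of tolerance: 7 × 3 × 10 = 210
  Diaphragm corrosion: 3 × 4 × 4 = 48
  Liner intermittent contact: 2 × 2 × 10 = 40
After action: Potting leakage → 3 × 2 × 9 = 54.
Revised RPNs: Weld out of tolerance=210, Spline contamination=81, Potting leakage=54, Diaphragm corrosion=48, Liner intermittent contact=40, Nozzle misalignment=27.
Highest is now Weld out of tolerance (210).

Weld out of tolerance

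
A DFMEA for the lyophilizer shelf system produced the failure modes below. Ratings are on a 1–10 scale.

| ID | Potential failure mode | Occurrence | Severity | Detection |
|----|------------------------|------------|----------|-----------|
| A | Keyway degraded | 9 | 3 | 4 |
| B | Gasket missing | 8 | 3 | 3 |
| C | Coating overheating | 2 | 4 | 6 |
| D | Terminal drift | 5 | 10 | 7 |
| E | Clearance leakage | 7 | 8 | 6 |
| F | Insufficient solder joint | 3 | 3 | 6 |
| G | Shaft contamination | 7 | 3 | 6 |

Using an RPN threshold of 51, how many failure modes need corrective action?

6

RPN = Severity × Occurrence × Detection:
  A: 3 × 9 × 4 = 108
  B: 3 × 8 × 3 = 72
  C: 4 × 2 × 6 = 48
  D: 10 × 5 × 7 = 350
  E: 8 × 7 × 6 = 336
  F: 3 × 3 × 6 = 54
  G: 3 × 7 × 6 = 126
Modes with RPN ≥ 51: A (108), B (72), D (350), E (336), F (54), G (126) → 6.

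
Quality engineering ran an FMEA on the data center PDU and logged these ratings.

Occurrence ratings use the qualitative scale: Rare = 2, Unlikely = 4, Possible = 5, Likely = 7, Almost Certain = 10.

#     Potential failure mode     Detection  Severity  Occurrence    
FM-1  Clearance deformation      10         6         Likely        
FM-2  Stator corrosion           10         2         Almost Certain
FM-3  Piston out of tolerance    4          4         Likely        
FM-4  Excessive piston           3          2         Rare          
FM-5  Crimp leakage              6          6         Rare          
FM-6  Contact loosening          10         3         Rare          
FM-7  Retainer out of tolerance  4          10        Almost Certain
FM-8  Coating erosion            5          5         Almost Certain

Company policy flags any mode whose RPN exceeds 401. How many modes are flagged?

RPN = Severity × Occurrence × Detection:
  FM-1: 6 × 7 × 10 = 420
  FM-2: 2 × 10 × 10 = 200
  FM-3: 4 × 7 × 4 = 112
  FM-4: 2 × 2 × 3 = 12
  FM-5: 6 × 2 × 6 = 72
  FM-6: 3 × 2 × 10 = 60
  FM-7: 10 × 10 × 4 = 400
  FM-8: 5 × 10 × 5 = 250
Modes with RPN > 401: FM-1 (420) → 1.

1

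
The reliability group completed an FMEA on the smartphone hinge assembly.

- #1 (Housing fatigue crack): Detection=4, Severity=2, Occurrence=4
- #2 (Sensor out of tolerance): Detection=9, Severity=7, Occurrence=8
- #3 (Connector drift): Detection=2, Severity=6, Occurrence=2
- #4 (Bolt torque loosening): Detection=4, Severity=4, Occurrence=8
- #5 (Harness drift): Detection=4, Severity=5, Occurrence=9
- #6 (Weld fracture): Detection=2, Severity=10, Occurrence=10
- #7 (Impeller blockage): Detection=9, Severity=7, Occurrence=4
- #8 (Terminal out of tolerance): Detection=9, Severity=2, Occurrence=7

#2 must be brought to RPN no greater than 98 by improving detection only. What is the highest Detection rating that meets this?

#2: S=7, O=8, D=9 → current RPN = 504.
Fixed product = 56. Need 56 × D ≤ 98, so D ≤ 98/56 = 1.75.
Maximum integer Detection rating = 1 (gives RPN 56; D=2 would give 112 > 98).

1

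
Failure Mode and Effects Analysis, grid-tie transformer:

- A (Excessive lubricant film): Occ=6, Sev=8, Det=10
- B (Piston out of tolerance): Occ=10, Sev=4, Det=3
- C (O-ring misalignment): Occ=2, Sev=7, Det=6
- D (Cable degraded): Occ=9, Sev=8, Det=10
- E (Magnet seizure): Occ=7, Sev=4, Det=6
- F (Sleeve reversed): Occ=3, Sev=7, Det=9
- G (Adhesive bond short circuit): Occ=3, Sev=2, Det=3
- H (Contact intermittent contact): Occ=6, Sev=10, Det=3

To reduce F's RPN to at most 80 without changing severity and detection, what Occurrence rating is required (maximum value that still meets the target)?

F: S=7, O=3, D=9 → current RPN = 189.
Fixed product = 63. Need 63 × O ≤ 80, so O ≤ 80/63 = 1.27.
Maximum integer Occurrence rating = 1 (gives RPN 63; O=2 would give 126 > 80).

1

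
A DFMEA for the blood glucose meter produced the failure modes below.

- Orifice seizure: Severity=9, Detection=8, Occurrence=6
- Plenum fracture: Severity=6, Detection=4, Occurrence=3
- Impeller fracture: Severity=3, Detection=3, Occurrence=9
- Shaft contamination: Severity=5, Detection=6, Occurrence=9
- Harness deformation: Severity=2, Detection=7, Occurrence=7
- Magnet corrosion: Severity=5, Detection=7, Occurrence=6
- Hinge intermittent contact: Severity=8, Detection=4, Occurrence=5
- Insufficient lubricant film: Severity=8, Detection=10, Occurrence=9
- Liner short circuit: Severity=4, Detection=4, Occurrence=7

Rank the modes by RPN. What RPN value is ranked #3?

RPN = Severity × Occurrence × Detection:
  Orifice seizure: 9 × 6 × 8 = 432
  Plenum fracture: 6 × 3 × 4 = 72
  Impeller fracture: 3 × 9 × 3 = 81
  Shaft contamination: 5 × 9 × 6 = 270
  Harness deformation: 2 × 7 × 7 = 98
  Magnet corrosion: 5 × 6 × 7 = 210
  Hinge intermittent contact: 8 × 5 × 4 = 160
  Insufficient lubricant film: 8 × 9 × 10 = 720
  Liner short circuit: 4 × 7 × 4 = 112
Sorted descending: 720, 432, 270, 210, 160, 112, 98, 81, 72.
The third-highest RPN is 270 (Shaft contamination).

270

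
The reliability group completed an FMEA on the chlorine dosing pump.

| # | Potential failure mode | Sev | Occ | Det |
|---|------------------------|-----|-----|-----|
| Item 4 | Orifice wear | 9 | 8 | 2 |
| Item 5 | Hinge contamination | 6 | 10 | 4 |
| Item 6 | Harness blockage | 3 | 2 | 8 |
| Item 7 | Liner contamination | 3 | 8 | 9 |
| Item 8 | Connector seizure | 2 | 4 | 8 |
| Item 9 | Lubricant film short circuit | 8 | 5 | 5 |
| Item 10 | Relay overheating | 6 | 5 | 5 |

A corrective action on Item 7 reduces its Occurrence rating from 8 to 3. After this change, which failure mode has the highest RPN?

Item 5

RPN = Severity × Occurrence × Detection:
  Item 4: 9 × 8 × 2 = 144
  Item 5: 6 × 10 × 4 = 240
  Item 6: 3 × 2 × 8 = 48
  Item 7: 3 × 8 × 9 = 216
  Item 8: 2 × 4 × 8 = 64
  Item 9: 8 × 5 × 5 = 200
  Item 10: 6 × 5 × 5 = 150
After action: Item 7 → 3 × 3 × 9 = 81.
Revised RPNs: Item 5=240, Item 9=200, Item 10=150, Item 4=144, Item 7=81, Item 8=64, Item 6=48.
Highest is now Item 5 (240).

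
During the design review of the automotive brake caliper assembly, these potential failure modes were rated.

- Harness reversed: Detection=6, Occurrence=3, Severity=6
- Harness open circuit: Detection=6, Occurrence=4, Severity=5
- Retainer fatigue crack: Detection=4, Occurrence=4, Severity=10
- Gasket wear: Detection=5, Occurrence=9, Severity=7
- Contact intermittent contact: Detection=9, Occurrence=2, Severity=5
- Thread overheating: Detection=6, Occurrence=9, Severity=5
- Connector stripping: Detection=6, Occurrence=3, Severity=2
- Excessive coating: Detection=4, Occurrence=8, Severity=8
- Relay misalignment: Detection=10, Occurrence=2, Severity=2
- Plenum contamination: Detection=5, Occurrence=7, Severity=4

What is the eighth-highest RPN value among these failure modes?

RPN = Severity × Occurrence × Detection:
  Harness reversed: 6 × 3 × 6 = 108
  Harness open circuit: 5 × 4 × 6 = 120
  Retainer fatigue crack: 10 × 4 × 4 = 160
  Gasket wear: 7 × 9 × 5 = 315
  Contact intermittent contact: 5 × 2 × 9 = 90
  Thread overheating: 5 × 9 × 6 = 270
  Connector stripping: 2 × 3 × 6 = 36
  Excessive coating: 8 × 8 × 4 = 256
  Relay misalignment: 2 × 2 × 10 = 40
  Plenum contamination: 4 × 7 × 5 = 140
Sorted descending: 315, 270, 256, 160, 140, 120, 108, 90, 40, 36.
The eighth-highest RPN is 90 (Contact intermittent contact).

90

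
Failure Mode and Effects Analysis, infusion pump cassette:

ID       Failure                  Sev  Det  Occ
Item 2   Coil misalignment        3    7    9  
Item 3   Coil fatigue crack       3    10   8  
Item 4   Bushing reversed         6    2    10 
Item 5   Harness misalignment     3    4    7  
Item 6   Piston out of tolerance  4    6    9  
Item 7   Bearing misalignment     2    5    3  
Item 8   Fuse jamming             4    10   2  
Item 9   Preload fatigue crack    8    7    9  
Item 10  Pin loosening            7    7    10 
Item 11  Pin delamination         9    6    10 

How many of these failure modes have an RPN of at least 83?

RPN = Severity × Occurrence × Detection:
  Item 2: 3 × 9 × 7 = 189
  Item 3: 3 × 8 × 10 = 240
  Item 4: 6 × 10 × 2 = 120
  Item 5: 3 × 7 × 4 = 84
  Item 6: 4 × 9 × 6 = 216
  Item 7: 2 × 3 × 5 = 30
  Item 8: 4 × 2 × 10 = 80
  Item 9: 8 × 9 × 7 = 504
  Item 10: 7 × 10 × 7 = 490
  Item 11: 9 × 10 × 6 = 540
Modes with RPN ≥ 83: Item 2 (189), Item 3 (240), Item 4 (120), Item 5 (84), Item 6 (216), Item 9 (504), Item 10 (490), Item 11 (540) → 8.

8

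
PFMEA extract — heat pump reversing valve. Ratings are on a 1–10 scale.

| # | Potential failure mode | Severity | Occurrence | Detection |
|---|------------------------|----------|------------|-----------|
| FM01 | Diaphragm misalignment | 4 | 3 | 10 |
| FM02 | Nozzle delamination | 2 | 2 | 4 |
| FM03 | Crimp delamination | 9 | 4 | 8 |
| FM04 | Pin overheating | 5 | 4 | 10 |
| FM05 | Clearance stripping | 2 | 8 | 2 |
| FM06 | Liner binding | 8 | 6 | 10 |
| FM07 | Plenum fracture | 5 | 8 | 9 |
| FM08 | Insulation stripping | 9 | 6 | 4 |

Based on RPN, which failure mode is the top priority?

RPN = Severity × Occurrence × Detection:
  FM01: 4 × 3 × 10 = 120
  FM02: 2 × 2 × 4 = 16
  FM03: 9 × 4 × 8 = 288
  FM04: 5 × 4 × 10 = 200
  FM05: 2 × 8 × 2 = 32
  FM06: 8 × 6 × 10 = 480
  FM07: 5 × 8 × 9 = 360
  FM08: 9 × 6 × 4 = 216
Highest RPN is 480 → FM06.

FM06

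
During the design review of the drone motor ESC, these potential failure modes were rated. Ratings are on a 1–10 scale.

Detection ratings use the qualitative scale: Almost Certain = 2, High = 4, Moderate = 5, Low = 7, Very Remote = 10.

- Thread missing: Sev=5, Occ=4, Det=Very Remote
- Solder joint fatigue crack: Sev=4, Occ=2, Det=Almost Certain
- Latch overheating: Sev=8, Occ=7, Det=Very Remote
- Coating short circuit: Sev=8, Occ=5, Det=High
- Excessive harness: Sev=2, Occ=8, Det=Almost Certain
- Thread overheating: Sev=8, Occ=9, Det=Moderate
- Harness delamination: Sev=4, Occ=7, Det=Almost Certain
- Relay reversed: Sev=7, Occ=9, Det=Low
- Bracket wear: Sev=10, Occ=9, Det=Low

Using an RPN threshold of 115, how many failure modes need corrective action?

6

RPN = Severity × Occurrence × Detection:
  Thread missing: 5 × 4 × 10 = 200
  Solder joint fatigue crack: 4 × 2 × 2 = 16
  Latch overheating: 8 × 7 × 10 = 560
  Coating short circuit: 8 × 5 × 4 = 160
  Excessive harness: 2 × 8 × 2 = 32
  Thread overheating: 8 × 9 × 5 = 360
  Harness delamination: 4 × 7 × 2 = 56
  Relay reversed: 7 × 9 × 7 = 441
  Bracket wear: 10 × 9 × 7 = 630
Modes with RPN ≥ 115: Thread missing (200), Latch overheating (560), Coating short circuit (160), Thread overheating (360), Relay reversed (441), Bracket wear (630) → 6.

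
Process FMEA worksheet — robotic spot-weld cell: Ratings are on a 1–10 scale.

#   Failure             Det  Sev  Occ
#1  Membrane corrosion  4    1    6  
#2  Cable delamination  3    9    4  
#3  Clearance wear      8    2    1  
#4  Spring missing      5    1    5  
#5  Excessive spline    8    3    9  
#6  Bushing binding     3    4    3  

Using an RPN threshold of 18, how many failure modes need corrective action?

RPN = Severity × Occurrence × Detection:
  #1: 1 × 6 × 4 = 24
  #2: 9 × 4 × 3 = 108
  #3: 2 × 1 × 8 = 16
  #4: 1 × 5 × 5 = 25
  #5: 3 × 9 × 8 = 216
  #6: 4 × 3 × 3 = 36
Modes with RPN ≥ 18: #1 (24), #2 (108), #4 (25), #5 (216), #6 (36) → 5.

5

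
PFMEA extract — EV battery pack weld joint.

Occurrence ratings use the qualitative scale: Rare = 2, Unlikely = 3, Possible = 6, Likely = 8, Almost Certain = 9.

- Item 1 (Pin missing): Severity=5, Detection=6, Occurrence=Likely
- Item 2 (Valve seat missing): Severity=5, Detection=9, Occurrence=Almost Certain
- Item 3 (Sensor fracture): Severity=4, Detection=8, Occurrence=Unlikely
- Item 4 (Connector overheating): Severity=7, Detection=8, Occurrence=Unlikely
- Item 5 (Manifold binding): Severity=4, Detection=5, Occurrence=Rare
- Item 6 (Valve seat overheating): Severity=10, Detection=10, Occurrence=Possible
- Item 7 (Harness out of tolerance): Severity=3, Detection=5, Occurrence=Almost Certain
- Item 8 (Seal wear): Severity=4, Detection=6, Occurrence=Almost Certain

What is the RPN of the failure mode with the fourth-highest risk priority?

216

RPN = Severity × Occurrence × Detection:
  Item 1: 5 × 8 × 6 = 240
  Item 2: 5 × 9 × 9 = 405
  Item 3: 4 × 3 × 8 = 96
  Item 4: 7 × 3 × 8 = 168
  Item 5: 4 × 2 × 5 = 40
  Item 6: 10 × 6 × 10 = 600
  Item 7: 3 × 9 × 5 = 135
  Item 8: 4 × 9 × 6 = 216
Sorted descending: 600, 405, 240, 216, 168, 135, 96, 40.
The fourth-highest RPN is 216 (Item 8).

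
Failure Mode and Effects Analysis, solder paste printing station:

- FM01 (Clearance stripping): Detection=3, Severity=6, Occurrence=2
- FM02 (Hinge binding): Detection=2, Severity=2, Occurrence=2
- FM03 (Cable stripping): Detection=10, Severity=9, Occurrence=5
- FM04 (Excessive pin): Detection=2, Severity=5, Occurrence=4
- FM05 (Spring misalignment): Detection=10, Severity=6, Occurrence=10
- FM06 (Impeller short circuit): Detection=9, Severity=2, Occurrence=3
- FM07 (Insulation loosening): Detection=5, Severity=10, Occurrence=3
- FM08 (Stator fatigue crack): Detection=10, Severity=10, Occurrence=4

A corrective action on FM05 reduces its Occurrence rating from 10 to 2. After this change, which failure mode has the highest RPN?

FM03

RPN = Severity × Occurrence × Detection:
  FM01: 6 × 2 × 3 = 36
  FM02: 2 × 2 × 2 = 8
  FM03: 9 × 5 × 10 = 450
  FM04: 5 × 4 × 2 = 40
  FM05: 6 × 10 × 10 = 600
  FM06: 2 × 3 × 9 = 54
  FM07: 10 × 3 × 5 = 150
  FM08: 10 × 4 × 10 = 400
After action: FM05 → 6 × 2 × 10 = 120.
Revised RPNs: FM03=450, FM08=400, FM07=150, FM05=120, FM06=54, FM04=40, FM01=36, FM02=8.
Highest is now FM03 (450).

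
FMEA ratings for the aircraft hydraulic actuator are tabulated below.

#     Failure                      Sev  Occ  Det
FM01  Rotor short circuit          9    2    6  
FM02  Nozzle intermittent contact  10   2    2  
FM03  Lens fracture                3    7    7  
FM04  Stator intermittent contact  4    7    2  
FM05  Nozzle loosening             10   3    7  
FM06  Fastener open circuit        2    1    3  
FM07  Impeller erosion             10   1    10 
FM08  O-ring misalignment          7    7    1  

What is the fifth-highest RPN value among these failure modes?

56

RPN = Severity × Occurrence × Detection:
  FM01: 9 × 2 × 6 = 108
  FM02: 10 × 2 × 2 = 40
  FM03: 3 × 7 × 7 = 147
  FM04: 4 × 7 × 2 = 56
  FM05: 10 × 3 × 7 = 210
  FM06: 2 × 1 × 3 = 6
  FM07: 10 × 1 × 10 = 100
  FM08: 7 × 7 × 1 = 49
Sorted descending: 210, 147, 108, 100, 56, 49, 40, 6.
The fifth-highest RPN is 56 (FM04).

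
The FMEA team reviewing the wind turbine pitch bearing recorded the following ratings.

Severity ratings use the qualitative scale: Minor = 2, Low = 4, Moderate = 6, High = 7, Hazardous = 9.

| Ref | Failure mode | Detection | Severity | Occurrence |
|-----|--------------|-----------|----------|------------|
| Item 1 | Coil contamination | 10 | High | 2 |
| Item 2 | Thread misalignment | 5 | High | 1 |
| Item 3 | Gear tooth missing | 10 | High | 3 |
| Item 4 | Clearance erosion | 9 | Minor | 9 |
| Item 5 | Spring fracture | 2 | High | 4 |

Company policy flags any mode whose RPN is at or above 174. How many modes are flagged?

1

RPN = Severity × Occurrence × Detection:
  Item 1: 7 × 2 × 10 = 140
  Item 2: 7 × 1 × 5 = 35
  Item 3: 7 × 3 × 10 = 210
  Item 4: 2 × 9 × 9 = 162
  Item 5: 7 × 4 × 2 = 56
Modes with RPN ≥ 174: Item 3 (210) → 1.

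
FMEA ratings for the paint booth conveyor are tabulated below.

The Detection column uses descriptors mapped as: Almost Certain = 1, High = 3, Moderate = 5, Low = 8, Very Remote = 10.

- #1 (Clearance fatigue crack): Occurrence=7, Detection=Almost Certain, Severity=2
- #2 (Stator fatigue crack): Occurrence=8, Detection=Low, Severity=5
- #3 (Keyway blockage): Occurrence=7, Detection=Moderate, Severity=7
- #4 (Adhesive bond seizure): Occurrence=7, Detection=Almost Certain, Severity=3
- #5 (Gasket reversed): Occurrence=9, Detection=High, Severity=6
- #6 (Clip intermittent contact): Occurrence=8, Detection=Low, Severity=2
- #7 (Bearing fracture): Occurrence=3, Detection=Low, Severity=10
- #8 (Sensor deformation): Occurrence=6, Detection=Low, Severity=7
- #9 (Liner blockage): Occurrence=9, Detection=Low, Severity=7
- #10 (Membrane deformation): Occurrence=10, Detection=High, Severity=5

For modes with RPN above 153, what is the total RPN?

1807

RPN = Severity × Occurrence × Detection:
  #1: 2 × 7 × 1 = 14
  #2: 5 × 8 × 8 = 320
  #3: 7 × 7 × 5 = 245
  #4: 3 × 7 × 1 = 21
  #5: 6 × 9 × 3 = 162
  #6: 2 × 8 × 8 = 128
  #7: 10 × 3 × 8 = 240
  #8: 7 × 6 × 8 = 336
  #9: 7 × 9 × 8 = 504
  #10: 5 × 10 × 3 = 150
RPN > 153: #2 (320), #3 (245), #5 (162), #7 (240), #8 (336), #9 (504).
Sum: 320 + 245 + 162 + 240 + 336 + 504 = 1807.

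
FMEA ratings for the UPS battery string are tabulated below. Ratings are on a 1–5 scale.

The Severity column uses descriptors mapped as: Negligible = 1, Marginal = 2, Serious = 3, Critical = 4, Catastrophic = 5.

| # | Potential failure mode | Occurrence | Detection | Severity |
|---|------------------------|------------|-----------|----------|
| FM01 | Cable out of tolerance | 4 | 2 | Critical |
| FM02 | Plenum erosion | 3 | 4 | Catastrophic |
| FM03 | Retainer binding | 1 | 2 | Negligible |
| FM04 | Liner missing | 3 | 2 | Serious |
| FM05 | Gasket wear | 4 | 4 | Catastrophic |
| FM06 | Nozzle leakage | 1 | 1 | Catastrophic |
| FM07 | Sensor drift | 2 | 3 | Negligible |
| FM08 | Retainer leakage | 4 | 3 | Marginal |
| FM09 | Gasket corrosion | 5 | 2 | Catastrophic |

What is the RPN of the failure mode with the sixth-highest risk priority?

18

RPN = Severity × Occurrence × Detection:
  FM01: 4 × 4 × 2 = 32
  FM02: 5 × 3 × 4 = 60
  FM03: 1 × 1 × 2 = 2
  FM04: 3 × 3 × 2 = 18
  FM05: 5 × 4 × 4 = 80
  FM06: 5 × 1 × 1 = 5
  FM07: 1 × 2 × 3 = 6
  FM08: 2 × 4 × 3 = 24
  FM09: 5 × 5 × 2 = 50
Sorted descending: 80, 60, 50, 32, 24, 18, 6, 5, 2.
The sixth-highest RPN is 18 (FM04).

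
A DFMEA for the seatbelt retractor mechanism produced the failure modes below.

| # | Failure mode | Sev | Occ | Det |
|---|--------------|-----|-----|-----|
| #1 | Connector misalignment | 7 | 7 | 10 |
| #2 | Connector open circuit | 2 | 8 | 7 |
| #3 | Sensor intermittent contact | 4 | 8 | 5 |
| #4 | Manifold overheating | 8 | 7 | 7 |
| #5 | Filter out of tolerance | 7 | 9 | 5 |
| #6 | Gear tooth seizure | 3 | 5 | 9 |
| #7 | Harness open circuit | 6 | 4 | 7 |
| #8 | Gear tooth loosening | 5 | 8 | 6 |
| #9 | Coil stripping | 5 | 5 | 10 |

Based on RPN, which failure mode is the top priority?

#1

RPN = Severity × Occurrence × Detection:
  #1: 7 × 7 × 10 = 490
  #2: 2 × 8 × 7 = 112
  #3: 4 × 8 × 5 = 160
  #4: 8 × 7 × 7 = 392
  #5: 7 × 9 × 5 = 315
  #6: 3 × 5 × 9 = 135
  #7: 6 × 4 × 7 = 168
  #8: 5 × 8 × 6 = 240
  #9: 5 × 5 × 10 = 250
Highest RPN is 490 → #1.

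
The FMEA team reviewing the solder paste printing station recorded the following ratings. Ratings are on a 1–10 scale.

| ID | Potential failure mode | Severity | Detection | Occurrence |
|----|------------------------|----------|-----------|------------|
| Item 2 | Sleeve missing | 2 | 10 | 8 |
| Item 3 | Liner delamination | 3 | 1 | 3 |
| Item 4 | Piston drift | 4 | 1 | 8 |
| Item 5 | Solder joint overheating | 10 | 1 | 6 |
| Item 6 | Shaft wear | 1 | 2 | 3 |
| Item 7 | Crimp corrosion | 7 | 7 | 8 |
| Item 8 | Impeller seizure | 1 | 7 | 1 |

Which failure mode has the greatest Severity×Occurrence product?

Criticality = Severity × Occurrence:
  Item 2: 2 × 8 = 16
  Item 3: 3 × 3 = 9
  Item 4: 4 × 8 = 32
  Item 5: 10 × 6 = 60
  Item 6: 1 × 3 = 3
  Item 7: 7 × 8 = 56
  Item 8: 1 × 1 = 1
Highest criticality is 60 → Item 5.

Item 5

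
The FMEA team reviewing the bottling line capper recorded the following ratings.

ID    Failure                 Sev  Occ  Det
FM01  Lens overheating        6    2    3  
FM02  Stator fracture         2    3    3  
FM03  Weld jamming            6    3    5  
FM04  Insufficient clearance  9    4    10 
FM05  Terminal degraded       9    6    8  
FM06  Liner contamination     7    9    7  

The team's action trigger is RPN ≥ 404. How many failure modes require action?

RPN = Severity × Occurrence × Detection:
  FM01: 6 × 2 × 3 = 36
  FM02: 2 × 3 × 3 = 18
  FM03: 6 × 3 × 5 = 90
  FM04: 9 × 4 × 10 = 360
  FM05: 9 × 6 × 8 = 432
  FM06: 7 × 9 × 7 = 441
Modes with RPN ≥ 404: FM05 (432), FM06 (441) → 2.

2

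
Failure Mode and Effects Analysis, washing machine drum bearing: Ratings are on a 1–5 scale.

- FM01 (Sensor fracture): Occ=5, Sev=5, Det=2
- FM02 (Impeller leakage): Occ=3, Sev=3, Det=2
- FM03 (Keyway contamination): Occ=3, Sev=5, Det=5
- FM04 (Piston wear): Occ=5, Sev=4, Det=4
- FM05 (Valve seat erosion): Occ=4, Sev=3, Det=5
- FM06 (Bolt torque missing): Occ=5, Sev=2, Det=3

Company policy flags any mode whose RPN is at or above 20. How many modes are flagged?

5

RPN = Severity × Occurrence × Detection:
  FM01: 5 × 5 × 2 = 50
  FM02: 3 × 3 × 2 = 18
  FM03: 5 × 3 × 5 = 75
  FM04: 4 × 5 × 4 = 80
  FM05: 3 × 4 × 5 = 60
  FM06: 2 × 5 × 3 = 30
Modes with RPN ≥ 20: FM01 (50), FM03 (75), FM04 (80), FM05 (60), FM06 (30) → 5.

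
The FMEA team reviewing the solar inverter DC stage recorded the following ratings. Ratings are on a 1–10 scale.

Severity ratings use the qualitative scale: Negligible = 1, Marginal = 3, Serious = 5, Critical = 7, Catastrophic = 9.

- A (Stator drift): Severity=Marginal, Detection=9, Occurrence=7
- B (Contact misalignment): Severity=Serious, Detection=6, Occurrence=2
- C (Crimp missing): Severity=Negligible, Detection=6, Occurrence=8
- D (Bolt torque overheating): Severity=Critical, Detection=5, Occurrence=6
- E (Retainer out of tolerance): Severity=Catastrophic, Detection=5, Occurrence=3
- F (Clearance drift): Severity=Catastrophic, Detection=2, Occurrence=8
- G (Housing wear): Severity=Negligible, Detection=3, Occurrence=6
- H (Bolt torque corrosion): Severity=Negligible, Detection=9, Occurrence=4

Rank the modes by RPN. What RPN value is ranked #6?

48

RPN = Severity × Occurrence × Detection:
  A: 3 × 7 × 9 = 189
  B: 5 × 2 × 6 = 60
  C: 1 × 8 × 6 = 48
  D: 7 × 6 × 5 = 210
  E: 9 × 3 × 5 = 135
  F: 9 × 8 × 2 = 144
  G: 1 × 6 × 3 = 18
  H: 1 × 4 × 9 = 36
Sorted descending: 210, 189, 144, 135, 60, 48, 36, 18.
The sixth-highest RPN is 48 (C).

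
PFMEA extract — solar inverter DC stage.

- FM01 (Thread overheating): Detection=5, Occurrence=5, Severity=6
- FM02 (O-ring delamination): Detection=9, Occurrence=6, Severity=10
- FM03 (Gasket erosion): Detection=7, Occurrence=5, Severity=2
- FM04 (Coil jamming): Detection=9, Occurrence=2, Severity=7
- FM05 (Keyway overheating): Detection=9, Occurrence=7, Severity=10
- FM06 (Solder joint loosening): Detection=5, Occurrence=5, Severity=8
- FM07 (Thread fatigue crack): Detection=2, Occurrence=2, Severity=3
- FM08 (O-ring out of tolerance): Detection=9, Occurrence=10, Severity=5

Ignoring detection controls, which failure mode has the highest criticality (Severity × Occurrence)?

FM05

Criticality = Severity × Occurrence:
  FM01: 6 × 5 = 30
  FM02: 10 × 6 = 60
  FM03: 2 × 5 = 10
  FM04: 7 × 2 = 14
  FM05: 10 × 7 = 70
  FM06: 8 × 5 = 40
  FM07: 3 × 2 = 6
  FM08: 5 × 10 = 50
Highest criticality is 70 → FM05.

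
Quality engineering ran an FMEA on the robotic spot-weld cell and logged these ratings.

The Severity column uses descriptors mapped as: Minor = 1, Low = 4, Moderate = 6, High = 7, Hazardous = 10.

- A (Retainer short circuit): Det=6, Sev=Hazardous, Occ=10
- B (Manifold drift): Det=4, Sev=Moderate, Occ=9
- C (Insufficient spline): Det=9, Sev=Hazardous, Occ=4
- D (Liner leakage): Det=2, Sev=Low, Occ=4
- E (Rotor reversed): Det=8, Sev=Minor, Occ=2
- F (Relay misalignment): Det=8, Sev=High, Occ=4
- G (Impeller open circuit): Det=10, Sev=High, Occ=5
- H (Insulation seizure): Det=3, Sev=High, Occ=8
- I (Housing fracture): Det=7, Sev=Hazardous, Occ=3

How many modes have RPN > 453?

RPN = Severity × Occurrence × Detection:
  A: 10 × 10 × 6 = 600
  B: 6 × 9 × 4 = 216
  C: 10 × 4 × 9 = 360
  D: 4 × 4 × 2 = 32
  E: 1 × 2 × 8 = 16
  F: 7 × 4 × 8 = 224
  G: 7 × 5 × 10 = 350
  H: 7 × 8 × 3 = 168
  I: 10 × 3 × 7 = 210
Modes with RPN > 453: A (600) → 1.

1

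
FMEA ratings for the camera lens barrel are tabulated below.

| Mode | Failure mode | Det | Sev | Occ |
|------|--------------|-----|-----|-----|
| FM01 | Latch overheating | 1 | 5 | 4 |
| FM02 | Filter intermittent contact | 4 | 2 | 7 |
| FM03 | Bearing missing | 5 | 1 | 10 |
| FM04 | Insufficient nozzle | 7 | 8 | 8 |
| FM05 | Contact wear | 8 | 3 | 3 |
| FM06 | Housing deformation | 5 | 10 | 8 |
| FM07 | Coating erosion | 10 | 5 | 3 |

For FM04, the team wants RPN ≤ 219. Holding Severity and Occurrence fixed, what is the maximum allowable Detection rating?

FM04: S=8, O=8, D=7 → current RPN = 448.
Fixed product = 64. Need 64 × D ≤ 219, so D ≤ 219/64 = 3.42.
Maximum integer Detection rating = 3 (gives RPN 192; D=4 would give 256 > 219).

3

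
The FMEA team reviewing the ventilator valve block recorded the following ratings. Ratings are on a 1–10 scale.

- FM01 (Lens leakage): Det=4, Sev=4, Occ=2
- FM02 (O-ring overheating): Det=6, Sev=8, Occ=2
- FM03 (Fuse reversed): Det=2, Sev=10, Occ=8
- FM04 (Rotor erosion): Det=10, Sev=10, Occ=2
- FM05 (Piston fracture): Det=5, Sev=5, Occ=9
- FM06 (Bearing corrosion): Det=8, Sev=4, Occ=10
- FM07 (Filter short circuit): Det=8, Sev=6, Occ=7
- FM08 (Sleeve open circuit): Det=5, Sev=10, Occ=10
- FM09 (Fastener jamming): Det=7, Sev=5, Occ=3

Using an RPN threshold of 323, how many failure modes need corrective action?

RPN = Severity × Occurrence × Detection:
  FM01: 4 × 2 × 4 = 32
  FM02: 8 × 2 × 6 = 96
  FM03: 10 × 8 × 2 = 160
  FM04: 10 × 2 × 10 = 200
  FM05: 5 × 9 × 5 = 225
  FM06: 4 × 10 × 8 = 320
  FM07: 6 × 7 × 8 = 336
  FM08: 10 × 10 × 5 = 500
  FM09: 5 × 3 × 7 = 105
Modes with RPN ≥ 323: FM07 (336), FM08 (500) → 2.

2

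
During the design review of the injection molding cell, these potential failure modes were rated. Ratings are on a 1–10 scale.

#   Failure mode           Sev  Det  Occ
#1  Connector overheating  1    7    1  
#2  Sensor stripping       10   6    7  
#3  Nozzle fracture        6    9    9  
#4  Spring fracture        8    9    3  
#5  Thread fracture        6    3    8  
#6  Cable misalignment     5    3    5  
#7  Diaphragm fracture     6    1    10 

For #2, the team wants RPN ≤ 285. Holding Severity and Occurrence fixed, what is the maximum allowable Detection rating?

4

#2: S=10, O=7, D=6 → current RPN = 420.
Fixed product = 70. Need 70 × D ≤ 285, so D ≤ 285/70 = 4.07.
Maximum integer Detection rating = 4 (gives RPN 280; D=5 would give 350 > 285).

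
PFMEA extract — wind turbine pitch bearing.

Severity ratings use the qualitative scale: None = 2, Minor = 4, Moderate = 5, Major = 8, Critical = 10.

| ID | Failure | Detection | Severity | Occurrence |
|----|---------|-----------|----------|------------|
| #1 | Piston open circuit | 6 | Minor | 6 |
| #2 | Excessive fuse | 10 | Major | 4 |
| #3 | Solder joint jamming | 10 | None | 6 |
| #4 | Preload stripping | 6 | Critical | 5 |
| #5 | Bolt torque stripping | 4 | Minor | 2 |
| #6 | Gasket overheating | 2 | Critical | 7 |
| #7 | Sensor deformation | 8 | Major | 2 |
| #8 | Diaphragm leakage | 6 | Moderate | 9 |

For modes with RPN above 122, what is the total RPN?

RPN = Severity × Occurrence × Detection:
  #1: 4 × 6 × 6 = 144
  #2: 8 × 4 × 10 = 320
  #3: 2 × 6 × 10 = 120
  #4: 10 × 5 × 6 = 300
  #5: 4 × 2 × 4 = 32
  #6: 10 × 7 × 2 = 140
  #7: 8 × 2 × 8 = 128
  #8: 5 × 9 × 6 = 270
RPN > 122: #1 (144), #2 (320), #4 (300), #6 (140), #7 (128), #8 (270).
Sum: 144 + 320 + 300 + 140 + 128 + 270 = 1302.

1302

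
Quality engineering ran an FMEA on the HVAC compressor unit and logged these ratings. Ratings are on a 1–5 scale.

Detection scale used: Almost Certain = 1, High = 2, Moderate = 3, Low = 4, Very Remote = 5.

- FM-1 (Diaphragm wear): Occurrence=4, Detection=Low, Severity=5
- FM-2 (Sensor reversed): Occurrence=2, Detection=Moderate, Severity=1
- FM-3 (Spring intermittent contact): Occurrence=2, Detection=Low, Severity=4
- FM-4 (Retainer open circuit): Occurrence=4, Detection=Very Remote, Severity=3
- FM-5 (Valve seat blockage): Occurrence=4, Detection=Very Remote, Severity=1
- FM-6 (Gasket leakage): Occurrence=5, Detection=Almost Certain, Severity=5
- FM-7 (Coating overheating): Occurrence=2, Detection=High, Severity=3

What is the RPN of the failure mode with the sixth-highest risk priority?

RPN = Severity × Occurrence × Detection:
  FM-1: 5 × 4 × 4 = 80
  FM-2: 1 × 2 × 3 = 6
  FM-3: 4 × 2 × 4 = 32
  FM-4: 3 × 4 × 5 = 60
  FM-5: 1 × 4 × 5 = 20
  FM-6: 5 × 5 × 1 = 25
  FM-7: 3 × 2 × 2 = 12
Sorted descending: 80, 60, 32, 25, 20, 12, 6.
The sixth-highest RPN is 12 (FM-7).

12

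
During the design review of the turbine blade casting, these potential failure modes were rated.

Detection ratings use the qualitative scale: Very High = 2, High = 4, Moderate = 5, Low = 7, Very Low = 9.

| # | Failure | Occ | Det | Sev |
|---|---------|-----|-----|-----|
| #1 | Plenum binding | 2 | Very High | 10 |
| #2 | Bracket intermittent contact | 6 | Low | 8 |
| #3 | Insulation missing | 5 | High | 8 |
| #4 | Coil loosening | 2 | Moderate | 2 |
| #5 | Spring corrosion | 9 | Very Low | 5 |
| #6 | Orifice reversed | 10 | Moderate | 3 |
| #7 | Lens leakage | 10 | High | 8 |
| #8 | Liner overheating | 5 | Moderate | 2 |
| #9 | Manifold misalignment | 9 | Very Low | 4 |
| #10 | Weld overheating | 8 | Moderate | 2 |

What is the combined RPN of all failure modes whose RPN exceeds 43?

RPN = Severity × Occurrence × Detection:
  #1: 10 × 2 × 2 = 40
  #2: 8 × 6 × 7 = 336
  #3: 8 × 5 × 4 = 160
  #4: 2 × 2 × 5 = 20
  #5: 5 × 9 × 9 = 405
  #6: 3 × 10 × 5 = 150
  #7: 8 × 10 × 4 = 320
  #8: 2 × 5 × 5 = 50
  #9: 4 × 9 × 9 = 324
  #10: 2 × 8 × 5 = 80
RPN > 43: #2 (336), #3 (160), #5 (405), #6 (150), #7 (320), #8 (50), #9 (324), #10 (80).
Sum: 336 + 160 + 405 + 150 + 320 + 50 + 324 + 80 = 1825.

1825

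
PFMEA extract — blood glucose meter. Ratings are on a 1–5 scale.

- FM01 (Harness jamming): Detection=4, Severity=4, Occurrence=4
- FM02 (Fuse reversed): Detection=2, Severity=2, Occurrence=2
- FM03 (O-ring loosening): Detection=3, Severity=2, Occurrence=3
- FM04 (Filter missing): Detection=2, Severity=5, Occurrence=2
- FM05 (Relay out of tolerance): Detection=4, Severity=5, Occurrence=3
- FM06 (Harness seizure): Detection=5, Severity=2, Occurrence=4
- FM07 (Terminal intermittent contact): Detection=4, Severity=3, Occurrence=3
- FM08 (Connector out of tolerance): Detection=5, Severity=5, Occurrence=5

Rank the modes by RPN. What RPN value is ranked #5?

RPN = Severity × Occurrence × Detection:
  FM01: 4 × 4 × 4 = 64
  FM02: 2 × 2 × 2 = 8
  FM03: 2 × 3 × 3 = 18
  FM04: 5 × 2 × 2 = 20
  FM05: 5 × 3 × 4 = 60
  FM06: 2 × 4 × 5 = 40
  FM07: 3 × 3 × 4 = 36
  FM08: 5 × 5 × 5 = 125
Sorted descending: 125, 64, 60, 40, 36, 20, 18, 8.
The fifth-highest RPN is 36 (FM07).

36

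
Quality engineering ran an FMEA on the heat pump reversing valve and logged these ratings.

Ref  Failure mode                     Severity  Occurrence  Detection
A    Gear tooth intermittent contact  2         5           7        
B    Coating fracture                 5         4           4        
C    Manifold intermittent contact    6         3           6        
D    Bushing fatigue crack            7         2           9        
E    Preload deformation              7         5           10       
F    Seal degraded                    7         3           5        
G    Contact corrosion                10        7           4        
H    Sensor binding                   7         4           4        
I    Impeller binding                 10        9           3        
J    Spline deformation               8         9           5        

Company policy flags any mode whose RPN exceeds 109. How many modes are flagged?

6

RPN = Severity × Occurrence × Detection:
  A: 2 × 5 × 7 = 70
  B: 5 × 4 × 4 = 80
  C: 6 × 3 × 6 = 108
  D: 7 × 2 × 9 = 126
  E: 7 × 5 × 10 = 350
  F: 7 × 3 × 5 = 105
  G: 10 × 7 × 4 = 280
  H: 7 × 4 × 4 = 112
  I: 10 × 9 × 3 = 270
  J: 8 × 9 × 5 = 360
Modes with RPN > 109: D (126), E (350), G (280), H (112), I (270), J (360) → 6.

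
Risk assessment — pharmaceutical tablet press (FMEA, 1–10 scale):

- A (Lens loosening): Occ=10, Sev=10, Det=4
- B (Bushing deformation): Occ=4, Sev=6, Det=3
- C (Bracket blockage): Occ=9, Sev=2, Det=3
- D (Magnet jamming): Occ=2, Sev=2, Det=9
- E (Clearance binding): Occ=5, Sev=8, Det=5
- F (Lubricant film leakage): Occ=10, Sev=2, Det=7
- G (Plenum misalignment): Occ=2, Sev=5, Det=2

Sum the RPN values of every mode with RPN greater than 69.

RPN = Severity × Occurrence × Detection:
  A: 10 × 10 × 4 = 400
  B: 6 × 4 × 3 = 72
  C: 2 × 9 × 3 = 54
  D: 2 × 2 × 9 = 36
  E: 8 × 5 × 5 = 200
  F: 2 × 10 × 7 = 140
  G: 5 × 2 × 2 = 20
RPN > 69: A (400), B (72), E (200), F (140).
Sum: 400 + 72 + 200 + 140 = 812.

812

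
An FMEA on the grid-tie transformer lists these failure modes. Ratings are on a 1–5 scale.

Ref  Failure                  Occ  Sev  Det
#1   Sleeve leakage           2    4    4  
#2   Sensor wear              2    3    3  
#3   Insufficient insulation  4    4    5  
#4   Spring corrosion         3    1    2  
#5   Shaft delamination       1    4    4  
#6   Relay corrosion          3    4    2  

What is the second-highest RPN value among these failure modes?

32

RPN = Severity × Occurrence × Detection:
  #1: 4 × 2 × 4 = 32
  #2: 3 × 2 × 3 = 18
  #3: 4 × 4 × 5 = 80
  #4: 1 × 3 × 2 = 6
  #5: 4 × 1 × 4 = 16
  #6: 4 × 3 × 2 = 24
Sorted descending: 80, 32, 24, 18, 16, 6.
The second-highest RPN is 32 (#1).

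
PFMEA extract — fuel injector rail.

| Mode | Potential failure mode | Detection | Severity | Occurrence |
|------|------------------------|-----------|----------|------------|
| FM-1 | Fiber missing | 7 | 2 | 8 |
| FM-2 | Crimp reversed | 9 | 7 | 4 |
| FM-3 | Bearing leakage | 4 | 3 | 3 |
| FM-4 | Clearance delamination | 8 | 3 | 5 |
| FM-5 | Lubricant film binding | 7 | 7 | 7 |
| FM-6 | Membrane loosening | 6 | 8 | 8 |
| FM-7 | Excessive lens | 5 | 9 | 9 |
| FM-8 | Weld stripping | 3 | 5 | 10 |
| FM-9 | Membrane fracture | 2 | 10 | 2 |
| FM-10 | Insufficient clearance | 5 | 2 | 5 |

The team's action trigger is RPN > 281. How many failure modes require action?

RPN = Severity × Occurrence × Detection:
  FM-1: 2 × 8 × 7 = 112
  FM-2: 7 × 4 × 9 = 252
  FM-3: 3 × 3 × 4 = 36
  FM-4: 3 × 5 × 8 = 120
  FM-5: 7 × 7 × 7 = 343
  FM-6: 8 × 8 × 6 = 384
  FM-7: 9 × 9 × 5 = 405
  FM-8: 5 × 10 × 3 = 150
  FM-9: 10 × 2 × 2 = 40
  FM-10: 2 × 5 × 5 = 50
Modes with RPN > 281: FM-5 (343), FM-6 (384), FM-7 (405) → 3.

3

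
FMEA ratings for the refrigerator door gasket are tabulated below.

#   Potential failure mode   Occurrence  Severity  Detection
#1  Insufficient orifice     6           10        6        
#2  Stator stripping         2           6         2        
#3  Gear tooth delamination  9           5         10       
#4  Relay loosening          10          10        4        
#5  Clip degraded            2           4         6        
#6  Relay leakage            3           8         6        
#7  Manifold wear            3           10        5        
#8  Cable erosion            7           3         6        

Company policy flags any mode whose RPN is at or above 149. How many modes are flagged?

4

RPN = Severity × Occurrence × Detection:
  #1: 10 × 6 × 6 = 360
  #2: 6 × 2 × 2 = 24
  #3: 5 × 9 × 10 = 450
  #4: 10 × 10 × 4 = 400
  #5: 4 × 2 × 6 = 48
  #6: 8 × 3 × 6 = 144
  #7: 10 × 3 × 5 = 150
  #8: 3 × 7 × 6 = 126
Modes with RPN ≥ 149: #1 (360), #3 (450), #4 (400), #7 (150) → 4.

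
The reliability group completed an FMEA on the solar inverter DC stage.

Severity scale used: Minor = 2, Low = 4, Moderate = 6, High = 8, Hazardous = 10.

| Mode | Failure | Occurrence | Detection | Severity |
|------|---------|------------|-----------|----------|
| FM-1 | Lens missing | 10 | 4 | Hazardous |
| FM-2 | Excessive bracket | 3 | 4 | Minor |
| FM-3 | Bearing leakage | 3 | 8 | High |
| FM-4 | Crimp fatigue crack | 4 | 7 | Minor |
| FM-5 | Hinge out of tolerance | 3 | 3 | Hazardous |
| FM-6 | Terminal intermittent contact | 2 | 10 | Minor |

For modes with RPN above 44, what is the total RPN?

738

RPN = Severity × Occurrence × Detection:
  FM-1: 10 × 10 × 4 = 400
  FM-2: 2 × 3 × 4 = 24
  FM-3: 8 × 3 × 8 = 192
  FM-4: 2 × 4 × 7 = 56
  FM-5: 10 × 3 × 3 = 90
  FM-6: 2 × 2 × 10 = 40
RPN > 44: FM-1 (400), FM-3 (192), FM-4 (56), FM-5 (90).
Sum: 400 + 192 + 56 + 90 = 738.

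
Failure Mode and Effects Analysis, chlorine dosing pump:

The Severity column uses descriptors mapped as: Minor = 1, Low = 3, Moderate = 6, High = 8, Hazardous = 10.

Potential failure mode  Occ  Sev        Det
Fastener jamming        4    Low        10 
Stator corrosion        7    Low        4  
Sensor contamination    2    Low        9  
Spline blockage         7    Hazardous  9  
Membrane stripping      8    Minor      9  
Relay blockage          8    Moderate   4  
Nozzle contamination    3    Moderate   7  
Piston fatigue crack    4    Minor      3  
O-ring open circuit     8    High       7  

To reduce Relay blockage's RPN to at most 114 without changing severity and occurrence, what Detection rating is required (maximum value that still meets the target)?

Relay blockage: S=6, O=8, D=4 → current RPN = 192.
Fixed product = 48. Need 48 × D ≤ 114, so D ≤ 114/48 = 2.38.
Maximum integer Detection rating = 2 (gives RPN 96; D=3 would give 144 > 114).

2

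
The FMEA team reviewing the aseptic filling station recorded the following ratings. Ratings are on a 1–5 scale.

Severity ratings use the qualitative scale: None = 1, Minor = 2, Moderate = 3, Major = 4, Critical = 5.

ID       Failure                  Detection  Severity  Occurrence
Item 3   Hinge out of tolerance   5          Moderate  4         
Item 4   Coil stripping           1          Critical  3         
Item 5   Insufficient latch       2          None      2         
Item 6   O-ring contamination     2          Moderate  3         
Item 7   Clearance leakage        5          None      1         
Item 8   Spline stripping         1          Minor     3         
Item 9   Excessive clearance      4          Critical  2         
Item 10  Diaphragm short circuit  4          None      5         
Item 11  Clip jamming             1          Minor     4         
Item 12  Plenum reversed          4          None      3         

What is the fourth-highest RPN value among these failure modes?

18

RPN = Severity × Occurrence × Detection:
  Item 3: 3 × 4 × 5 = 60
  Item 4: 5 × 3 × 1 = 15
  Item 5: 1 × 2 × 2 = 4
  Item 6: 3 × 3 × 2 = 18
  Item 7: 1 × 1 × 5 = 5
  Item 8: 2 × 3 × 1 = 6
  Item 9: 5 × 2 × 4 = 40
  Item 10: 1 × 5 × 4 = 20
  Item 11: 2 × 4 × 1 = 8
  Item 12: 1 × 3 × 4 = 12
Sorted descending: 60, 40, 20, 18, 15, 12, 8, 6, 5, 4.
The fourth-highest RPN is 18 (Item 6).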